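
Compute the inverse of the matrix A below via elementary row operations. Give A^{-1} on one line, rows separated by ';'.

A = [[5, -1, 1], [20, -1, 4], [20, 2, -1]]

Gauss-Jordan on [A | I]:
R1 <- (1/5)*R1:  [    1  -1/5   1/5  |   1/5     0     0 ]
R2 <- R2 - (20)*R1:  [  0   3   0  |  -4   1   0 ]
R3 <- R3 - (20)*R1:  [  0   6  -5  |  -4   0   1 ]
R2 <- (1/3)*R2:  [    0     1     0  |  -4/3   1/3     0 ]
R1 <- R1 - (-1/5)*R2:  [     1      0    1/5  |  -1/15   1/15      0 ]
R3 <- R3 - (6)*R2:  [  0   0  -5  |   4  -2   1 ]
R3 <- (1/-5)*R3:  [    0     0     1  |  -4/5   2/5  -1/5 ]
R1 <- R1 - (1/5)*R3:  [     1      0      0  |   7/75  -1/75   1/25 ]
Right block of [I | A^{-1}] is the inverse:
[ 7/75  -1/75  1/25 ]
[ -4/3    1/3     0 ]
[ -4/5    2/5  -1/5 ]

inverse = [7/75 -1/75 1/25; -4/3 1/3 0; -4/5 2/5 -1/5]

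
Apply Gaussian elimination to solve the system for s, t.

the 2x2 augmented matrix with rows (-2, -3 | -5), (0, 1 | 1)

(1, 1)

Forward elimination on [A|b]:
Row echelon form:
[ -2  -3  |  -5 ]
[  0   1  |   1 ]
Back-substitution:
t = (1) / 1 = 1
s = (-5 - (-3)*(1)) / -2 = 1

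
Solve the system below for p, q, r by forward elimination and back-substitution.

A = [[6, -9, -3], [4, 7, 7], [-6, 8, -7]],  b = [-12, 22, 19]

Forward elimination on [A|b]:
R2 <- R2 - (2/3)*R1:  [  0  13   9  30 ]
R3 <- R3 - (-1)*R1:  [   0   -1  -10    7 ]
R3 <- R3 - (-1/13)*R2:  [       0        0  -121/13   121/13 ]
Row echelon form:
[ 6  -9       -3  |     -12 ]
[ 0  13        9  |      30 ]
[ 0   0  -121/13  |  121/13 ]
Back-substitution:
r = (121/13) / (-121/13) = -1
q = (30 - (9)*(-1)) / 13 = 3
p = (-12 - (-9)*(3) - (-3)*(-1)) / 6 = 2

(2, 3, -1)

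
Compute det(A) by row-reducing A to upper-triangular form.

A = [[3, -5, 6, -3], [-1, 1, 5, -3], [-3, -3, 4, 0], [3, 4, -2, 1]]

det(A) = 385

Forward elimination:
R2 <- R2 - (-1/3)*R1:  [    0  -2/3     7    -4 ]
R3 <- R3 - (-1)*R1:  [  0  -8  10  -3 ]
R4 <- R4 - (1)*R1:  [  0   9  -8   4 ]
R3 <- R3 - (12)*R2:  [   0    0  -74   45 ]
R4 <- R4 - (-27/2)*R2:  [     0      0  173/2    -50 ]
R4 <- R4 - (-173/148)*R3:  [       0        0        0  385/148 ]
Upper-triangular form:
[ 3    -5    6       -3 ]
[ 0  -2/3    7       -4 ]
[ 0     0  -74       45 ]
[ 0     0    0  385/148 ]
det(A) = (-1)^0 * (3) * (-2/3) * (-74) * (385/148) = 385  (0 row swaps -> sign +1)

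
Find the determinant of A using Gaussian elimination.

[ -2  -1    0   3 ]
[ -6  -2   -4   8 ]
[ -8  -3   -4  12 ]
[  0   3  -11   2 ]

det(A) = 2

Forward elimination:
R2 <- R2 - (3)*R1:  [  0   1  -4  -1 ]
R3 <- R3 - (4)*R1:  [  0   1  -4   0 ]
R3 <- R3 - (1)*R2:  [ 0  0  0  1 ]
R4 <- R4 - (3)*R2:  [ 0  0  1  5 ]
R3 <-> R4   (pivot in column 3 was zero)
[ -2  -1   0   3 ]
[  0   1  -4  -1 ]
[  0   0   1   5 ]
[  0   0   0   1 ]
Upper-triangular form:
[ -2  -1   0   3 ]
[  0   1  -4  -1 ]
[  0   0   1   5 ]
[  0   0   0   1 ]
det(A) = (-1)^1 * (-2) * (1) * (1) * (1) = 2  (1 row swap -> sign -1)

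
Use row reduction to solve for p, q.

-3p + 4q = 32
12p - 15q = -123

(-4, 5)

Forward elimination on [A|b]:
R2 <- R2 - (-4)*R1:  [ 0  1  5 ]
Row echelon form:
[ -3  4  |  32 ]
[  0  1  |   5 ]
Back-substitution:
q = (5) / 1 = 5
p = (32 - (4)*(5)) / -3 = -4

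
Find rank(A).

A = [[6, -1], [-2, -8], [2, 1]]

Row reduction:
R2 <- R2 - (-1/3)*R1:  [     0  -25/3 ]
R3 <- R3 - (1/3)*R1:  [   0  4/3 ]
R3 <- R3 - (-4/25)*R2:  [ 0  0 ]
Row echelon form:
[ 6     -1 ]
[ 0  -25/3 ]
[ 0      0 ]
Nonzero rows / pivot columns: 2

rank(A) = 2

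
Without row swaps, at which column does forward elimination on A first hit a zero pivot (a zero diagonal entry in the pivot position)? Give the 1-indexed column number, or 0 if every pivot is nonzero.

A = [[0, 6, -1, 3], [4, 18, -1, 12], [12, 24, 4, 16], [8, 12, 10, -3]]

Naive forward elimination:
Pivot entry (1,1) is zero but row 2 has 4 in column 1 -> naive elimination stops; a row interchange (e.g. R1 <-> R2) would be required here.

first zero-pivot column = 1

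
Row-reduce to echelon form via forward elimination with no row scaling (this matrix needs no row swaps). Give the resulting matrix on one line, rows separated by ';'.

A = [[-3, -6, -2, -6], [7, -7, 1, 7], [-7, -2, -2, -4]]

Forward elimination:
R2 <- R2 - (-7/3)*R1:  [     0    -21  -11/3     -7 ]
R3 <- R3 - (7/3)*R1:  [   0   12  8/3   10 ]
R3 <- R3 - (-4/7)*R2:  [   0    0  4/7    6 ]
Row echelon form:
[ -3   -6     -2  -6 ]
[  0  -21  -11/3  -7 ]
[  0    0    4/7   6 ]

REF = [-3 -6 -2 -6; 0 -21 -11/3 -7; 0 0 4/7 6]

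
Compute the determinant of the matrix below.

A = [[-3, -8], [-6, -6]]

det(A) = -30

Forward elimination:
R2 <- R2 - (2)*R1:  [  0  10 ]
Upper-triangular form:
[ -3  -8 ]
[  0  10 ]
det(A) = (-1)^0 * (-3) * (10) = -30  (0 row swaps -> sign +1)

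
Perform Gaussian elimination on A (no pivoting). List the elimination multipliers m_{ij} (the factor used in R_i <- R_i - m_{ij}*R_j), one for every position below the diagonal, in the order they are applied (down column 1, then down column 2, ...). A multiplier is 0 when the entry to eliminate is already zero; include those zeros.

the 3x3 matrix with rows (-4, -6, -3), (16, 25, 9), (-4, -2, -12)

multipliers: -4, 1, 4

Forward elimination:
R2 <- R2 - (-4)*R1:  [  0   1  -3 ]
R3 <- R3 - (1)*R1:  [  0   4  -9 ]
R3 <- R3 - (4)*R2:  [ 0  0  3 ]
Multipliers (in order of application): m_{21} = -4, m_{31} = 1, m_{32} = 4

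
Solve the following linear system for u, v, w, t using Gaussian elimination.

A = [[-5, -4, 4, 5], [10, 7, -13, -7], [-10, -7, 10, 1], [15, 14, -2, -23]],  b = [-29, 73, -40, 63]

Forward elimination on [A|b]:
R2 <- R2 - (-2)*R1:  [  0  -1  -5   3  15 ]
R3 <- R3 - (2)*R1:  [  0   1   2  -9  18 ]
R4 <- R4 - (-3)*R1:  [   0    2   10   -8  -24 ]
R3 <- R3 - (-1)*R2:  [  0   0  -3  -6  33 ]
R4 <- R4 - (-2)*R2:  [  0   0   0  -2   6 ]
Row echelon form:
[ -5  -4   4   5  |  -29 ]
[  0  -1  -5   3  |   15 ]
[  0   0  -3  -6  |   33 ]
[  0   0   0  -2  |    6 ]
Back-substitution:
t = (6) / -2 = -3
w = (33 - (-6)*(-3)) / -3 = -5
v = (15 - (-5)*(-5) - (3)*(-3)) / -1 = 1
u = (-29 - (-4)*(1) - (4)*(-5) - (5)*(-3)) / -5 = -2

(-2, 1, -5, -3)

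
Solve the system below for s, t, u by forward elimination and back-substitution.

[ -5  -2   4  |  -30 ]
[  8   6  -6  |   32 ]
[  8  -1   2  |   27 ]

(4, -5, -5)

Forward elimination on [A|b]:
R2 <- R2 - (-8/5)*R1:  [    0  14/5   2/5   -16 ]
R3 <- R3 - (-8/5)*R1:  [     0  -21/5   42/5    -21 ]
R3 <- R3 - (-3/2)*R2:  [   0    0    9  -45 ]
Row echelon form:
[ -5    -2    4  |  -30 ]
[  0  14/5  2/5  |  -16 ]
[  0     0    9  |  -45 ]
Back-substitution:
u = (-45) / 9 = -5
t = (-16 - (2/5)*(-5)) / (14/5) = -5
s = (-30 - (-2)*(-5) - (4)*(-5)) / -5 = 4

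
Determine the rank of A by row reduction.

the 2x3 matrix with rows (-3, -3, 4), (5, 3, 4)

Row reduction:
R2 <- R2 - (-5/3)*R1:  [    0    -2  32/3 ]
Row echelon form:
[ -3  -3     4 ]
[  0  -2  32/3 ]
Nonzero rows / pivot columns: 2

rank(A) = 2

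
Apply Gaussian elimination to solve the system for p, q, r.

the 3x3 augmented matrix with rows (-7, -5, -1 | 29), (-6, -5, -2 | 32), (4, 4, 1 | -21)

(-2, -2, -5)

Forward elimination on [A|b]:
R2 <- R2 - (6/7)*R1:  [    0  -5/7  -8/7  50/7 ]
R3 <- R3 - (-4/7)*R1:  [     0    8/7    3/7  -31/7 ]
R3 <- R3 - (-8/5)*R2:  [    0     0  -7/5     7 ]
Row echelon form:
[ -7    -5    -1  |    29 ]
[  0  -5/7  -8/7  |  50/7 ]
[  0     0  -7/5  |     7 ]
Back-substitution:
r = (7) / (-7/5) = -5
q = (50/7 - (-8/7)*(-5)) / (-5/7) = -2
p = (29 - (-5)*(-2) - (-1)*(-5)) / -7 = -2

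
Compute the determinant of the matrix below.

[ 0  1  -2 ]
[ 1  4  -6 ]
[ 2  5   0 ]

Forward elimination:
R1 <-> R2   (pivot in column 1 was zero)
[ 1  4  -6 ]
[ 0  1  -2 ]
[ 2  5   0 ]
R3 <- R3 - (2)*R1:  [  0  -3  12 ]
R3 <- R3 - (-3)*R2:  [ 0  0  6 ]
Upper-triangular form:
[ 1  4  -6 ]
[ 0  1  -2 ]
[ 0  0   6 ]
det(A) = (-1)^1 * (1) * (1) * (6) = -6  (1 row swap -> sign -1)

det(A) = -6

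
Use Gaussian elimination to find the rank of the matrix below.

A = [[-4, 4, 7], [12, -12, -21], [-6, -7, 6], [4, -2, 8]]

rank(A) = 3

Row reduction:
R2 <- R2 - (-3)*R1:  [ 0  0  0 ]
R3 <- R3 - (3/2)*R1:  [    0   -13  -9/2 ]
R4 <- R4 - (-1)*R1:  [  0   2  15 ]
R2 <-> R3   (pivot in column 2 was zero)
[ -4    4     7 ]
[  0  -13  -9/2 ]
[  0    0     0 ]
[  0    2    15 ]
R4 <- R4 - (-2/13)*R2:  [      0       0  186/13 ]
R3 <-> R4   (pivot in column 3 was zero)
[ -4    4       7 ]
[  0  -13    -9/2 ]
[  0    0  186/13 ]
[  0    0       0 ]
Row echelon form:
[ -4    4       7 ]
[  0  -13    -9/2 ]
[  0    0  186/13 ]
[  0    0       0 ]
Nonzero rows / pivot columns: 3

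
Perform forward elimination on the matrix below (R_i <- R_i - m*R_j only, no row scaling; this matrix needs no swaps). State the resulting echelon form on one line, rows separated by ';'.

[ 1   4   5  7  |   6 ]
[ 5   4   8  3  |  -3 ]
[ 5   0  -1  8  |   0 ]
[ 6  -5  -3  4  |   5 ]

REF = [1 4 5 7 6; 0 -16 -17 -32 -33; 0 0 -19/4 13 45/4; 0 0 0 1065/76 449/19]

Forward elimination:
R2 <- R2 - (5)*R1:  [   0  -16  -17  -32  -33 ]
R3 <- R3 - (5)*R1:  [   0  -20  -26  -27  -30 ]
R4 <- R4 - (6)*R1:  [   0  -29  -33  -38  -31 ]
R3 <- R3 - (5/4)*R2:  [     0      0  -19/4     13   45/4 ]
R4 <- R4 - (29/16)*R2:  [      0       0  -35/16      20  461/16 ]
R4 <- R4 - (35/76)*R3:  [       0        0        0  1065/76   449/19 ]
Row echelon form:
[ 1    4      5        7  |       6 ]
[ 0  -16    -17      -32  |     -33 ]
[ 0    0  -19/4       13  |    45/4 ]
[ 0    0      0  1065/76  |  449/19 ]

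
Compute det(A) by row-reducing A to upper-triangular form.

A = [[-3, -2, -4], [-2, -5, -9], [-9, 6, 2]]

Forward elimination:
R2 <- R2 - (2/3)*R1:  [     0  -11/3  -19/3 ]
R3 <- R3 - (3)*R1:  [  0  12  14 ]
R3 <- R3 - (-36/11)*R2:  [      0       0  -74/11 ]
Upper-triangular form:
[ -3     -2      -4 ]
[  0  -11/3   -19/3 ]
[  0      0  -74/11 ]
det(A) = (-1)^0 * (-3) * (-11/3) * (-74/11) = -74  (0 row swaps -> sign +1)

det(A) = -74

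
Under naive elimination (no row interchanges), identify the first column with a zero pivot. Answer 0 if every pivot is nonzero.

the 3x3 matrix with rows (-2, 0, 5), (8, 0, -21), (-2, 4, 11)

Naive forward elimination:
R2 <- R2 - (-4)*R1:  [  0   0  -1 ]
R3 <- R3 - (1)*R1:  [ 0  4  6 ]
Matrix at this point:
[ -2  0   5 ]
[  0  0  -1 ]
[  0  4   6 ]
Pivot entry (2,2) is zero but row 3 has 4 in column 2 -> naive elimination stops; a row interchange (e.g. R2 <-> R3) would be required here.

first zero-pivot column = 2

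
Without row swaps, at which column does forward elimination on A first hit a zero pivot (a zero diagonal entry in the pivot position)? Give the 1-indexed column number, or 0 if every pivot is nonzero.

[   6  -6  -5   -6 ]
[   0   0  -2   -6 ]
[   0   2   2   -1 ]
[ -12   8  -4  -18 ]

Naive forward elimination:
R4 <- R4 - (-2)*R1:  [   0   -4  -14  -30 ]
Matrix at this point:
[ 6  -6   -5   -6 ]
[ 0   0   -2   -6 ]
[ 0   2    2   -1 ]
[ 0  -4  -14  -30 ]
Pivot entry (2,2) is zero but row 3 has 2 in column 2 -> naive elimination stops; a row interchange (e.g. R2 <-> R3) would be required here.

first zero-pivot column = 2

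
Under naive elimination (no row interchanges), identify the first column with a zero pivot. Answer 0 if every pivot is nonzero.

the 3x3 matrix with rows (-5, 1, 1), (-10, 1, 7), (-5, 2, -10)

first zero-pivot column = 0

Naive forward elimination:
R2 <- R2 - (2)*R1:  [  0  -1   5 ]
R3 <- R3 - (1)*R1:  [   0    1  -11 ]
R3 <- R3 - (-1)*R2:  [  0   0  -6 ]
All pivots nonzero; naive elimination completes without hitting a zero pivot.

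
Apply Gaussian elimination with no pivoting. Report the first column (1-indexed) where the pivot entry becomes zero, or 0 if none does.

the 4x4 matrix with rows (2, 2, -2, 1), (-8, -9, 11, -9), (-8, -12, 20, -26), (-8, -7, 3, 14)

first zero-pivot column = 3

Naive forward elimination:
R2 <- R2 - (-4)*R1:  [  0  -1   3  -5 ]
R3 <- R3 - (-4)*R1:  [   0   -4   12  -22 ]
R4 <- R4 - (-4)*R1:  [  0   1  -5  18 ]
R3 <- R3 - (4)*R2:  [  0   0   0  -2 ]
R4 <- R4 - (-1)*R2:  [  0   0  -2  13 ]
Matrix at this point:
[ 2   2  -2   1 ]
[ 0  -1   3  -5 ]
[ 0   0   0  -2 ]
[ 0   0  -2  13 ]
Pivot entry (3,3) is zero but row 4 has -2 in column 3 -> naive elimination stops; a row interchange (e.g. R3 <-> R4) would be required here.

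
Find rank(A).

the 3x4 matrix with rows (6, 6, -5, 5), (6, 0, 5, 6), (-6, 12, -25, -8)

rank(A) = 2

Row reduction:
R2 <- R2 - (1)*R1:  [  0  -6  10   1 ]
R3 <- R3 - (-1)*R1:  [   0   18  -30   -3 ]
R3 <- R3 - (-3)*R2:  [ 0  0  0  0 ]
Row echelon form:
[ 6   6  -5  5 ]
[ 0  -6  10  1 ]
[ 0   0   0  0 ]
Nonzero rows / pivot columns: 2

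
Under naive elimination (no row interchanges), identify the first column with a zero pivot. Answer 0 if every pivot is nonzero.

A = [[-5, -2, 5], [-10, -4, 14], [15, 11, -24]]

first zero-pivot column = 2

Naive forward elimination:
R2 <- R2 - (2)*R1:  [ 0  0  4 ]
R3 <- R3 - (-3)*R1:  [  0   5  -9 ]
Matrix at this point:
[ -5  -2   5 ]
[  0   0   4 ]
[  0   5  -9 ]
Pivot entry (2,2) is zero but row 3 has 5 in column 2 -> naive elimination stops; a row interchange (e.g. R2 <-> R3) would be required here.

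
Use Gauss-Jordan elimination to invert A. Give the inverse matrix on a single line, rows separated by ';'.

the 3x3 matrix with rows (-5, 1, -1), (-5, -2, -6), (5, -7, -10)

Gauss-Jordan on [A | I]:
R1 <- (1/-5)*R1:  [    1  -1/5   1/5  |  -1/5     0     0 ]
R2 <- R2 - (-5)*R1:  [  0  -3  -5  |  -1   1   0 ]
R3 <- R3 - (5)*R1:  [   0   -6  -11  |    1    0    1 ]
R2 <- (1/-3)*R2:  [    0     1   5/3  |   1/3  -1/3     0 ]
R1 <- R1 - (-1/5)*R2:  [     1      0   8/15  |  -2/15  -1/15      0 ]
R3 <- R3 - (-6)*R2:  [  0   0  -1  |   3  -2   1 ]
R3 <- (1/-1)*R3:  [  0   0   1  |  -3   2  -1 ]
R1 <- R1 - (8/15)*R3:  [      1       0       0  |   22/15  -17/15    8/15 ]
R2 <- R2 - (5/3)*R3:  [     0      1      0  |   16/3  -11/3    5/3 ]
Right block of [I | A^{-1}] is the inverse:
[ 22/15  -17/15  8/15 ]
[  16/3   -11/3   5/3 ]
[    -3       2    -1 ]

inverse = [22/15 -17/15 8/15; 16/3 -11/3 5/3; -3 2 -1]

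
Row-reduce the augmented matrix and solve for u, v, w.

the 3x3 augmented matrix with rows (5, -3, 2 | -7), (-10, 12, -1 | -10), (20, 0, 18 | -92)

(-1, -2, -4)

Forward elimination on [A|b]:
R2 <- R2 - (-2)*R1:  [   0    6    3  -24 ]
R3 <- R3 - (4)*R1:  [   0   12   10  -64 ]
R3 <- R3 - (2)*R2:  [   0    0    4  -16 ]
Row echelon form:
[ 5  -3  2  |   -7 ]
[ 0   6  3  |  -24 ]
[ 0   0  4  |  -16 ]
Back-substitution:
w = (-16) / 4 = -4
v = (-24 - (3)*(-4)) / 6 = -2
u = (-7 - (-3)*(-2) - (2)*(-4)) / 5 = -1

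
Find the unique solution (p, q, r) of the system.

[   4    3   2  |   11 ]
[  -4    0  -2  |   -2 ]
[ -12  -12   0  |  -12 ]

Forward elimination on [A|b]:
R2 <- R2 - (-1)*R1:  [ 0  3  0  9 ]
R3 <- R3 - (-3)*R1:  [  0  -3   6  21 ]
R3 <- R3 - (-1)*R2:  [  0   0   6  30 ]
Row echelon form:
[ 4  3  2  |  11 ]
[ 0  3  0  |   9 ]
[ 0  0  6  |  30 ]
Back-substitution:
r = (30) / 6 = 5
q = (9) / 3 = 3
p = (11 - (3)*(3) - (2)*(5)) / 4 = -2

(-2, 3, 5)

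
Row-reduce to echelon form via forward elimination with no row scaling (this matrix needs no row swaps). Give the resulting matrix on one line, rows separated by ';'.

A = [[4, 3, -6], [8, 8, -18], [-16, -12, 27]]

Forward elimination:
R2 <- R2 - (2)*R1:  [  0   2  -6 ]
R3 <- R3 - (-4)*R1:  [ 0  0  3 ]
Row echelon form:
[ 4  3  -6 ]
[ 0  2  -6 ]
[ 0  0   3 ]

REF = [4 3 -6; 0 2 -6; 0 0 3]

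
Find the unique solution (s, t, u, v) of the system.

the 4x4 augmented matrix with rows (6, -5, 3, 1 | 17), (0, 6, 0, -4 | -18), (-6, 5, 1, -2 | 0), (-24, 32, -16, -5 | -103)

(-1, -1, 5, 3)

Forward elimination on [A|b]:
R3 <- R3 - (-1)*R1:  [  0   0   4  -1  17 ]
R4 <- R4 - (-4)*R1:  [   0   12   -4   -1  -35 ]
R4 <- R4 - (2)*R2:  [  0   0  -4   7   1 ]
R4 <- R4 - (-1)*R3:  [  0   0   0   6  18 ]
Row echelon form:
[ 6  -5  3   1  |   17 ]
[ 0   6  0  -4  |  -18 ]
[ 0   0  4  -1  |   17 ]
[ 0   0  0   6  |   18 ]
Back-substitution:
v = (18) / 6 = 3
u = (17 - (-1)*(3)) / 4 = 5
t = (-18 - (-4)*(3)) / 6 = -1
s = (17 - (-5)*(-1) - (3)*(5) - (1)*(3)) / 6 = -1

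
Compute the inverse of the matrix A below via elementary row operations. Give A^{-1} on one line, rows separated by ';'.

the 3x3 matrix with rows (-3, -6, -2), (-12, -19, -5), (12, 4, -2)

Gauss-Jordan on [A | I]:
R1 <- (1/-3)*R1:  [    1     2   2/3  |  -1/3     0     0 ]
R2 <- R2 - (-12)*R1:  [  0   5   3  |  -4   1   0 ]
R3 <- R3 - (12)*R1:  [   0  -20  -10  |    4    0    1 ]
R2 <- (1/5)*R2:  [    0     1   3/5  |  -4/5   1/5     0 ]
R1 <- R1 - (2)*R2:  [     1      0  -8/15  |  19/15   -2/5      0 ]
R3 <- R3 - (-20)*R2:  [   0    0    2  |  -12    4    1 ]
R3 <- (1/2)*R3:  [   0    0    1  |   -6    2  1/2 ]
R1 <- R1 - (-8/15)*R3:  [      1       0       0  |  -29/15     2/3    4/15 ]
R2 <- R2 - (3/5)*R3:  [     0      1      0  |   14/5     -1  -3/10 ]
Right block of [I | A^{-1}] is the inverse:
[ -29/15  2/3   4/15 ]
[   14/5   -1  -3/10 ]
[     -6    2    1/2 ]

inverse = [-29/15 2/3 4/15; 14/5 -1 -3/10; -6 2 1/2]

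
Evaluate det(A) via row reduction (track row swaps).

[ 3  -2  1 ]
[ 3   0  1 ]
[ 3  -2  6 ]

Forward elimination:
R2 <- R2 - (1)*R1:  [ 0  2  0 ]
R3 <- R3 - (1)*R1:  [ 0  0  5 ]
Upper-triangular form:
[ 3  -2  1 ]
[ 0   2  0 ]
[ 0   0  5 ]
det(A) = (-1)^0 * (3) * (2) * (5) = 30  (0 row swaps -> sign +1)

det(A) = 30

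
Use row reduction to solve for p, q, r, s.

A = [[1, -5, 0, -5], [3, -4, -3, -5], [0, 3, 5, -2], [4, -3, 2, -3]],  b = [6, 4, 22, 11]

(1, 2, 2, -3)

Forward elimination on [A|b]:
R2 <- R2 - (3)*R1:  [   0   11   -3   10  -14 ]
R4 <- R4 - (4)*R1:  [   0   17    2   17  -13 ]
R3 <- R3 - (3/11)*R2:  [      0       0   64/11  -52/11  284/11 ]
R4 <- R4 - (17/11)*R2:  [     0      0  73/11  17/11  95/11 ]
R4 <- R4 - (73/64)*R3:  [       0        0        0   111/16  -333/16 ]
Row echelon form:
[ 1  -5      0      -5  |        6 ]
[ 0  11     -3      10  |      -14 ]
[ 0   0  64/11  -52/11  |   284/11 ]
[ 0   0      0  111/16  |  -333/16 ]
Back-substitution:
s = (-333/16) / (111/16) = -3
r = (284/11 - (-52/11)*(-3)) / (64/11) = 2
q = (-14 - (-3)*(2) - (10)*(-3)) / 11 = 2
p = (6 - (-5)*(2) - (-5)*(-3)) / 1 = 1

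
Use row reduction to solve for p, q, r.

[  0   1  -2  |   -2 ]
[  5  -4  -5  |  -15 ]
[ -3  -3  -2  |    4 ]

Forward elimination on [A|b]:
R1 <-> R2   (pivot in column 1 was zero)
[  5  -4  -5  -15 ]
[  0   1  -2   -2 ]
[ -3  -3  -2    4 ]
R3 <- R3 - (-3/5)*R1:  [     0  -27/5     -5     -5 ]
R3 <- R3 - (-27/5)*R2:  [     0      0  -79/5  -79/5 ]
Row echelon form:
[ 5  -4     -5  |    -15 ]
[ 0   1     -2  |     -2 ]
[ 0   0  -79/5  |  -79/5 ]
Back-substitution:
r = (-79/5) / (-79/5) = 1
q = (-2 - (-2)*(1)) / 1 = 0
p = (-15 - (-4)*(0) - (-5)*(1)) / 5 = -2

(-2, 0, 1)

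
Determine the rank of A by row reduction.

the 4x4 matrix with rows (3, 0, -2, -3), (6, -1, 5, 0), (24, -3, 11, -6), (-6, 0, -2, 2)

Row reduction:
R2 <- R2 - (2)*R1:  [  0  -1   9   6 ]
R3 <- R3 - (8)*R1:  [  0  -3  27  18 ]
R4 <- R4 - (-2)*R1:  [  0   0  -6  -4 ]
R3 <- R3 - (3)*R2:  [ 0  0  0  0 ]
R3 <-> R4   (pivot in column 3 was zero)
[ 3   0  -2  -3 ]
[ 0  -1   9   6 ]
[ 0   0  -6  -4 ]
[ 0   0   0   0 ]
Row echelon form:
[ 3   0  -2  -3 ]
[ 0  -1   9   6 ]
[ 0   0  -6  -4 ]
[ 0   0   0   0 ]
Nonzero rows / pivot columns: 3

rank(A) = 3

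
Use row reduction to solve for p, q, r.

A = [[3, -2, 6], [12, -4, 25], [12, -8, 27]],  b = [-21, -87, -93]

(-1, 0, -3)

Forward elimination on [A|b]:
R2 <- R2 - (4)*R1:  [  0   4   1  -3 ]
R3 <- R3 - (4)*R1:  [  0   0   3  -9 ]
Row echelon form:
[ 3  -2  6  |  -21 ]
[ 0   4  1  |   -3 ]
[ 0   0  3  |   -9 ]
Back-substitution:
r = (-9) / 3 = -3
q = (-3 - (1)*(-3)) / 4 = 0
p = (-21 - (-2)*(0) - (6)*(-3)) / 3 = -1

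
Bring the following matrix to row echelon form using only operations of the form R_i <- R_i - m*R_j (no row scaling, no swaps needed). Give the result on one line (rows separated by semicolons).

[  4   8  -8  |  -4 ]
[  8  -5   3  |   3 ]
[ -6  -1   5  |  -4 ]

Forward elimination:
R2 <- R2 - (2)*R1:  [   0  -21   19   11 ]
R3 <- R3 - (-3/2)*R1:  [   0   11   -7  -10 ]
R3 <- R3 - (-11/21)*R2:  [      0       0   62/21  -89/21 ]
Row echelon form:
[ 4    8     -8  |      -4 ]
[ 0  -21     19  |      11 ]
[ 0    0  62/21  |  -89/21 ]

REF = [4 8 -8 -4; 0 -21 19 11; 0 0 62/21 -89/21]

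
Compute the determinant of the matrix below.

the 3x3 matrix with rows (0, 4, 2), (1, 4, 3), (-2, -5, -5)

Forward elimination:
R1 <-> R2   (pivot in column 1 was zero)
[  1   4   3 ]
[  0   4   2 ]
[ -2  -5  -5 ]
R3 <- R3 - (-2)*R1:  [ 0  3  1 ]
R3 <- R3 - (3/4)*R2:  [    0     0  -1/2 ]
Upper-triangular form:
[ 1  4     3 ]
[ 0  4     2 ]
[ 0  0  -1/2 ]
det(A) = (-1)^1 * (1) * (4) * (-1/2) = 2  (1 row swap -> sign -1)

det(A) = 2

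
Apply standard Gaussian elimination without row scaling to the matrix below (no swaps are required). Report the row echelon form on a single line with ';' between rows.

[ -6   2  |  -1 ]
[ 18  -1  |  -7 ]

Forward elimination:
R2 <- R2 - (-3)*R1:  [   0    5  -10 ]
Row echelon form:
[ -6  2  |   -1 ]
[  0  5  |  -10 ]

REF = [-6 2 -1; 0 5 -10]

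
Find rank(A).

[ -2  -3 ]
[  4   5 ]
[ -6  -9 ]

rank(A) = 2

Row reduction:
R2 <- R2 - (-2)*R1:  [  0  -1 ]
R3 <- R3 - (3)*R1:  [ 0  0 ]
Row echelon form:
[ -2  -3 ]
[  0  -1 ]
[  0   0 ]
Nonzero rows / pivot columns: 2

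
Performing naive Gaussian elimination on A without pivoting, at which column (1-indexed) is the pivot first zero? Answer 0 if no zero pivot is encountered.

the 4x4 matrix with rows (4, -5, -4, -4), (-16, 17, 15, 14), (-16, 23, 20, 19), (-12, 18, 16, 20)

Naive forward elimination:
R2 <- R2 - (-4)*R1:  [  0  -3  -1  -2 ]
R3 <- R3 - (-4)*R1:  [ 0  3  4  3 ]
R4 <- R4 - (-3)*R1:  [ 0  3  4  8 ]
R3 <- R3 - (-1)*R2:  [ 0  0  3  1 ]
R4 <- R4 - (-1)*R2:  [ 0  0  3  6 ]
R4 <- R4 - (1)*R3:  [ 0  0  0  5 ]
All pivots nonzero; naive elimination completes without hitting a zero pivot.

first zero-pivot column = 0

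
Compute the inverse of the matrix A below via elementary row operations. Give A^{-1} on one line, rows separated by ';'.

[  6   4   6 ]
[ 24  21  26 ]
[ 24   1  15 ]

Gauss-Jordan on [A | I]:
R1 <- (1/6)*R1:  [   1  2/3    1  |  1/6    0    0 ]
R2 <- R2 - (24)*R1:  [  0   5   2  |  -4   1   0 ]
R3 <- R3 - (24)*R1:  [   0  -15   -9  |   -4    0    1 ]
R2 <- (1/5)*R2:  [    0     1   2/5  |  -4/5   1/5     0 ]
R1 <- R1 - (2/3)*R2:  [     1      0  11/15  |   7/10  -2/15      0 ]
R3 <- R3 - (-15)*R2:  [   0    0   -3  |  -16    3    1 ]
R3 <- (1/-3)*R3:  [    0     0     1  |  16/3    -1  -1/3 ]
R1 <- R1 - (11/15)*R3:  [       1        0        0  |  -289/90      3/5    11/45 ]
R2 <- R2 - (2/5)*R3:  [      0       1       0  |  -44/15     3/5    2/15 ]
Right block of [I | A^{-1}] is the inverse:
[ -289/90  3/5  11/45 ]
[  -44/15  3/5   2/15 ]
[    16/3   -1   -1/3 ]

inverse = [-289/90 3/5 11/45; -44/15 3/5 2/15; 16/3 -1 -1/3]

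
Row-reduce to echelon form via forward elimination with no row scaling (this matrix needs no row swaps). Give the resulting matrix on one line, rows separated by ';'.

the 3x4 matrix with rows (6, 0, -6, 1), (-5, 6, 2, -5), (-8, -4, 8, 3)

REF = [6 0 -6 1; 0 6 -3 -25/6; 0 0 -2 14/9]

Forward elimination:
R2 <- R2 - (-5/6)*R1:  [     0      6     -3  -25/6 ]
R3 <- R3 - (-4/3)*R1:  [    0    -4     0  13/3 ]
R3 <- R3 - (-2/3)*R2:  [    0     0    -2  14/9 ]
Row echelon form:
[ 6  0  -6      1 ]
[ 0  6  -3  -25/6 ]
[ 0  0  -2   14/9 ]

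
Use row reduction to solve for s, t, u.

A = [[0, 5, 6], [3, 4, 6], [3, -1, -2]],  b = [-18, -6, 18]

Forward elimination on [A|b]:
R1 <-> R2   (pivot in column 1 was zero)
[ 3   4   6   -6 ]
[ 0   5   6  -18 ]
[ 3  -1  -2   18 ]
R3 <- R3 - (1)*R1:  [  0  -5  -8  24 ]
R3 <- R3 - (-1)*R2:  [  0   0  -2   6 ]
Row echelon form:
[ 3  4   6  |   -6 ]
[ 0  5   6  |  -18 ]
[ 0  0  -2  |    6 ]
Back-substitution:
u = (6) / -2 = -3
t = (-18 - (6)*(-3)) / 5 = 0
s = (-6 - (4)*(0) - (6)*(-3)) / 3 = 4

(4, 0, -3)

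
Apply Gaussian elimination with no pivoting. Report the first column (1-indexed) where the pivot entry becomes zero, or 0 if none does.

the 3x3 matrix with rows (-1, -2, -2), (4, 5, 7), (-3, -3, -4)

first zero-pivot column = 0

Naive forward elimination:
R2 <- R2 - (-4)*R1:  [  0  -3  -1 ]
R3 <- R3 - (3)*R1:  [ 0  3  2 ]
R3 <- R3 - (-1)*R2:  [ 0  0  1 ]
All pivots nonzero; naive elimination completes without hitting a zero pivot.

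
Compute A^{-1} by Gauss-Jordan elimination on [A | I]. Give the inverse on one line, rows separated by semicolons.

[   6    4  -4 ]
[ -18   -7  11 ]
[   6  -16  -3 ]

inverse = [-197/90 -38/45 -8/45; -2/15 -1/15 -1/15; -11/3 -4/3 -1/3]

Gauss-Jordan on [A | I]:
R1 <- (1/6)*R1:  [    1   2/3  -2/3  |   1/6     0     0 ]
R2 <- R2 - (-18)*R1:  [  0   5  -1  |   3   1   0 ]
R3 <- R3 - (6)*R1:  [   0  -20    1  |   -1    0    1 ]
R2 <- (1/5)*R2:  [    0     1  -1/5  |   3/5   1/5     0 ]
R1 <- R1 - (2/3)*R2:  [     1      0  -8/15  |  -7/30  -2/15      0 ]
R3 <- R3 - (-20)*R2:  [  0   0  -3  |  11   4   1 ]
R3 <- (1/-3)*R3:  [     0      0      1  |  -11/3   -4/3   -1/3 ]
R1 <- R1 - (-8/15)*R3:  [       1        0        0  |  -197/90   -38/45    -8/45 ]
R2 <- R2 - (-1/5)*R3:  [     0      1      0  |  -2/15  -1/15  -1/15 ]
Right block of [I | A^{-1}] is the inverse:
[ -197/90  -38/45  -8/45 ]
[   -2/15   -1/15  -1/15 ]
[   -11/3    -4/3   -1/3 ]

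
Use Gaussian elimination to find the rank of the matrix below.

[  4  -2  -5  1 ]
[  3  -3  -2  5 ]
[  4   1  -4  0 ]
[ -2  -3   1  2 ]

rank(A) = 4

Row reduction:
R2 <- R2 - (3/4)*R1:  [    0  -3/2   7/4  17/4 ]
R3 <- R3 - (1)*R1:  [  0   3   1  -1 ]
R4 <- R4 - (-1/2)*R1:  [    0    -4  -3/2   5/2 ]
R3 <- R3 - (-2)*R2:  [    0     0   9/2  15/2 ]
R4 <- R4 - (8/3)*R2:  [     0      0  -37/6  -53/6 ]
R4 <- R4 - (-37/27)*R3:  [    0     0     0  13/9 ]
Row echelon form:
[ 4    -2   -5     1 ]
[ 0  -3/2  7/4  17/4 ]
[ 0     0  9/2  15/2 ]
[ 0     0    0  13/9 ]
Nonzero rows / pivot columns: 4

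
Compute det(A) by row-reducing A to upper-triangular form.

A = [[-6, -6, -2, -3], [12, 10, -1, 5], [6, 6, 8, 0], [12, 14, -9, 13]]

det(A) = -216

Forward elimination:
R2 <- R2 - (-2)*R1:  [  0  -2  -5  -1 ]
R3 <- R3 - (-1)*R1:  [  0   0   6  -3 ]
R4 <- R4 - (-2)*R1:  [   0    2  -13    7 ]
R4 <- R4 - (-1)*R2:  [   0    0  -18    6 ]
R4 <- R4 - (-3)*R3:  [  0   0   0  -3 ]
Upper-triangular form:
[ -6  -6  -2  -3 ]
[  0  -2  -5  -1 ]
[  0   0   6  -3 ]
[  0   0   0  -3 ]
det(A) = (-1)^0 * (-6) * (-2) * (6) * (-3) = -216  (0 row swaps -> sign +1)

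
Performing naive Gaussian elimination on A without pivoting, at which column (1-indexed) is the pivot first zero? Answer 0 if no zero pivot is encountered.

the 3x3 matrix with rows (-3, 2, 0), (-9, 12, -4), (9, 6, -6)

Naive forward elimination:
R2 <- R2 - (3)*R1:  [  0   6  -4 ]
R3 <- R3 - (-3)*R1:  [  0  12  -6 ]
R3 <- R3 - (2)*R2:  [ 0  0  2 ]
All pivots nonzero; naive elimination completes without hitting a zero pivot.

first zero-pivot column = 0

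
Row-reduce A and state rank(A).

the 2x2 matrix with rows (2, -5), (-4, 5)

Row reduction:
R2 <- R2 - (-2)*R1:  [  0  -5 ]
Row echelon form:
[ 2  -5 ]
[ 0  -5 ]
Nonzero rows / pivot columns: 2

rank(A) = 2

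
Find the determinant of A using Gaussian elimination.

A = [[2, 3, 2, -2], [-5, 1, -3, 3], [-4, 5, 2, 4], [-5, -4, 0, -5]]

det(A) = -716

Forward elimination:
R2 <- R2 - (-5/2)*R1:  [    0  17/2     2    -2 ]
R3 <- R3 - (-2)*R1:  [  0  11   6   0 ]
R4 <- R4 - (-5/2)*R1:  [   0  7/2    5  -10 ]
R3 <- R3 - (22/17)*R2:  [     0      0  58/17  44/17 ]
R4 <- R4 - (7/17)*R2:  [       0        0    71/17  -156/17 ]
R4 <- R4 - (71/58)*R3:  [       0        0        0  -358/29 ]
Upper-triangular form:
[ 2     3      2       -2 ]
[ 0  17/2      2       -2 ]
[ 0     0  58/17    44/17 ]
[ 0     0      0  -358/29 ]
det(A) = (-1)^0 * (2) * (17/2) * (58/17) * (-358/29) = -716  (0 row swaps -> sign +1)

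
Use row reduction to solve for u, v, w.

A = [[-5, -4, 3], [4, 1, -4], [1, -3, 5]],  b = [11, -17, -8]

(-4, 3, 1)

Forward elimination on [A|b]:
R2 <- R2 - (-4/5)*R1:  [     0  -11/5   -8/5  -41/5 ]
R3 <- R3 - (-1/5)*R1:  [     0  -19/5   28/5  -29/5 ]
R3 <- R3 - (19/11)*R2:  [     0      0  92/11  92/11 ]
Row echelon form:
[ -5     -4      3  |     11 ]
[  0  -11/5   -8/5  |  -41/5 ]
[  0      0  92/11  |  92/11 ]
Back-substitution:
w = (92/11) / (92/11) = 1
v = (-41/5 - (-8/5)*(1)) / (-11/5) = 3
u = (11 - (-4)*(3) - (3)*(1)) / -5 = -4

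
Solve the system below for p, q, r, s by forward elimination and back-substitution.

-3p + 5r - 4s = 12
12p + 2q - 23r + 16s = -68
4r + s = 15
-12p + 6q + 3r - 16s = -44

Forward elimination on [A|b]:
R2 <- R2 - (-4)*R1:  [   0    2   -3    0  -20 ]
R4 <- R4 - (4)*R1:  [   0    6  -17    0  -92 ]
R4 <- R4 - (3)*R2:  [   0    0   -8    0  -32 ]
R4 <- R4 - (-2)*R3:  [  0   0   0   2  -2 ]
Row echelon form:
[ -3  0   5  -4  |   12 ]
[  0  2  -3   0  |  -20 ]
[  0  0   4   1  |   15 ]
[  0  0   0   2  |   -2 ]
Back-substitution:
s = (-2) / 2 = -1
r = (15 - (1)*(-1)) / 4 = 4
q = (-20 - (-3)*(4)) / 2 = -4
p = (12 - (5)*(4) - (-4)*(-1)) / -3 = 4

(4, -4, 4, -1)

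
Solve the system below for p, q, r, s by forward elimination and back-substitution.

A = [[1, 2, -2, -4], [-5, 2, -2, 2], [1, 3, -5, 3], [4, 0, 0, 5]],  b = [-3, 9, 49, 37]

Forward elimination on [A|b]:
R2 <- R2 - (-5)*R1:  [   0   12  -12  -18   -6 ]
R3 <- R3 - (1)*R1:  [  0   1  -3   7  52 ]
R4 <- R4 - (4)*R1:  [  0  -8   8  21  49 ]
R3 <- R3 - (1/12)*R2:  [     0      0     -2   17/2  105/2 ]
R4 <- R4 - (-2/3)*R2:  [  0   0   0   9  45 ]
Row echelon form:
[ 1   2   -2    -4  |     -3 ]
[ 0  12  -12   -18  |     -6 ]
[ 0   0   -2  17/2  |  105/2 ]
[ 0   0    0     9  |     45 ]
Back-substitution:
s = (45) / 9 = 5
r = (105/2 - (17/2)*(5)) / -2 = -5
q = (-6 - (-12)*(-5) - (-18)*(5)) / 12 = 2
p = (-3 - (2)*(2) - (-2)*(-5) - (-4)*(5)) / 1 = 3

(3, 2, -5, 5)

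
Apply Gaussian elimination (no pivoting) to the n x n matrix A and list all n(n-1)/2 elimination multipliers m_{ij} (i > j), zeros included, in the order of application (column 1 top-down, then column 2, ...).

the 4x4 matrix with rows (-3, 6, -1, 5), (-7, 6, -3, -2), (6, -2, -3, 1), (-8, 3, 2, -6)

Forward elimination:
R2 <- R2 - (7/3)*R1:  [     0     -8   -2/3  -41/3 ]
R3 <- R3 - (-2)*R1:  [  0  10  -5  11 ]
R4 <- R4 - (8/3)*R1:  [     0    -13   14/3  -58/3 ]
R3 <- R3 - (-5/4)*R2:  [      0       0   -35/6  -73/12 ]
R4 <- R4 - (13/8)*R2:  [    0     0  23/4  23/8 ]
R4 <- R4 - (-69/70)*R3:  [        0         0         0  -437/140 ]
Multipliers (in order of application): m_{21} = 7/3, m_{31} = -2, m_{41} = 8/3, m_{32} = -5/4, m_{42} = 13/8, m_{43} = -69/70

multipliers: 7/3, -2, 8/3, -5/4, 13/8, -69/70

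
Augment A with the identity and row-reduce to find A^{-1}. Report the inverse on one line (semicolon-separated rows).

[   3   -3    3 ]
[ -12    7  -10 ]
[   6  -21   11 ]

Gauss-Jordan on [A | I]:
R1 <- (1/3)*R1:  [   1   -1    1  |  1/3    0    0 ]
R2 <- R2 - (-12)*R1:  [  0  -5   2  |   4   1   0 ]
R3 <- R3 - (6)*R1:  [   0  -15    5  |   -2    0    1 ]
R2 <- (1/-5)*R2:  [    0     1  -2/5  |  -4/5  -1/5     0 ]
R1 <- R1 - (-1)*R2:  [     1      0    3/5  |  -7/15   -1/5      0 ]
R3 <- R3 - (-15)*R2:  [   0    0   -1  |  -14   -3    1 ]
R3 <- (1/-1)*R3:  [  0   0   1  |  14   3  -1 ]
R1 <- R1 - (3/5)*R3:  [       1        0        0  |  -133/15       -2      3/5 ]
R2 <- R2 - (-2/5)*R3:  [    0     1     0  |  24/5     1  -2/5 ]
Right block of [I | A^{-1}] is the inverse:
[ -133/15  -2   3/5 ]
[    24/5   1  -2/5 ]
[      14   3    -1 ]

inverse = [-133/15 -2 3/5; 24/5 1 -2/5; 14 3 -1]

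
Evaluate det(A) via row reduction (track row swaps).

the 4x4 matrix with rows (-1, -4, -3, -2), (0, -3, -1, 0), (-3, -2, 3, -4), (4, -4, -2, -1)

det(A) = -190

Forward elimination:
R3 <- R3 - (3)*R1:  [  0  10  12   2 ]
R4 <- R4 - (-4)*R1:  [   0  -20  -14   -9 ]
R3 <- R3 - (-10/3)*R2:  [    0     0  26/3     2 ]
R4 <- R4 - (20/3)*R2:  [     0      0  -22/3     -9 ]
R4 <- R4 - (-11/13)*R3:  [      0       0       0  -95/13 ]
Upper-triangular form:
[ -1  -4    -3      -2 ]
[  0  -3    -1       0 ]
[  0   0  26/3       2 ]
[  0   0     0  -95/13 ]
det(A) = (-1)^0 * (-1) * (-3) * (26/3) * (-95/13) = -190  (0 row swaps -> sign +1)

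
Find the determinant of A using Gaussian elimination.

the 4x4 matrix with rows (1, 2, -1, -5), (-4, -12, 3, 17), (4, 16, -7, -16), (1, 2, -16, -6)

Forward elimination:
R2 <- R2 - (-4)*R1:  [  0  -4  -1  -3 ]
R3 <- R3 - (4)*R1:  [  0   8  -3   4 ]
R4 <- R4 - (1)*R1:  [   0    0  -15   -1 ]
R3 <- R3 - (-2)*R2:  [  0   0  -5  -2 ]
R4 <- R4 - (3)*R3:  [ 0  0  0  5 ]
Upper-triangular form:
[ 1   2  -1  -5 ]
[ 0  -4  -1  -3 ]
[ 0   0  -5  -2 ]
[ 0   0   0   5 ]
det(A) = (-1)^0 * (1) * (-4) * (-5) * (5) = 100  (0 row swaps -> sign +1)

det(A) = 100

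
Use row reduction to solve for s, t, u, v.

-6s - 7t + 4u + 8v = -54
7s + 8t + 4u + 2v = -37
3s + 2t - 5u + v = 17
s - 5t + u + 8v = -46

Forward elimination on [A|b]:
R2 <- R2 - (-7/6)*R1:  [    0  -1/6  26/3  34/3  -100 ]
R3 <- R3 - (-1/2)*R1:  [    0  -3/2    -3     5   -10 ]
R4 <- R4 - (-1/6)*R1:  [     0  -37/6    5/3   28/3    -55 ]
R3 <- R3 - (9)*R2:  [   0    0  -81  -97  890 ]
R4 <- R4 - (37)*R2:  [    0     0  -319  -410  3645 ]
R4 <- R4 - (319/81)*R3:  [        0         0         0  -2267/81  11335/81 ]
Row echelon form:
[ -6    -7     4         8  |       -54 ]
[  0  -1/6  26/3      34/3  |      -100 ]
[  0     0   -81       -97  |       890 ]
[  0     0     0  -2267/81  |  11335/81 ]
Back-substitution:
v = (11335/81) / (-2267/81) = -5
u = (890 - (-97)*(-5)) / -81 = -5
t = (-100 - (26/3)*(-5) - (34/3)*(-5)) / (-1/6) = 0
s = (-54 - (-7)*(0) - (4)*(-5) - (8)*(-5)) / -6 = -1

(-1, 0, -5, -5)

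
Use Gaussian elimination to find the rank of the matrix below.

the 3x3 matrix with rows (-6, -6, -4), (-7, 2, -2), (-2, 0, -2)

rank(A) = 3

Row reduction:
R2 <- R2 - (7/6)*R1:  [   0    9  8/3 ]
R3 <- R3 - (1/3)*R1:  [    0     2  -2/3 ]
R3 <- R3 - (2/9)*R2:  [      0       0  -34/27 ]
Row echelon form:
[ -6  -6      -4 ]
[  0   9     8/3 ]
[  0   0  -34/27 ]
Nonzero rows / pivot columns: 3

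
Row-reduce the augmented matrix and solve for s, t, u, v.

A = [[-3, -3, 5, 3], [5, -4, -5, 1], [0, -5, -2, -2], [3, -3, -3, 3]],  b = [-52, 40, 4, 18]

Forward elimination on [A|b]:
R2 <- R2 - (-5/3)*R1:  [      0      -9    10/3       6  -140/3 ]
R4 <- R4 - (-1)*R1:  [   0   -6    2    6  -34 ]
R3 <- R3 - (5/9)*R2:  [       0        0  -104/27    -16/3   808/27 ]
R4 <- R4 - (2/3)*R2:  [     0      0   -2/9      2  -26/9 ]
R4 <- R4 - (3/52)*R3:  [      0       0       0   30/13  -60/13 ]
Row echelon form:
[ -3  -3        5      3  |     -52 ]
[  0  -9     10/3      6  |  -140/3 ]
[  0   0  -104/27  -16/3  |  808/27 ]
[  0   0        0  30/13  |  -60/13 ]
Back-substitution:
v = (-60/13) / (30/13) = -2
u = (808/27 - (-16/3)*(-2)) / (-104/27) = -5
t = (-140/3 - (10/3)*(-5) - (6)*(-2)) / -9 = 2
s = (-52 - (-3)*(2) - (5)*(-5) - (3)*(-2)) / -3 = 5

(5, 2, -5, -2)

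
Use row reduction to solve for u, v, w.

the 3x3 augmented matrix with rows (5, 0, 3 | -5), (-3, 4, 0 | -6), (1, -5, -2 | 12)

(2, 0, -5)

Forward elimination on [A|b]:
R2 <- R2 - (-3/5)*R1:  [   0    4  9/5   -9 ]
R3 <- R3 - (1/5)*R1:  [     0     -5  -13/5     13 ]
R3 <- R3 - (-5/4)*R2:  [     0      0  -7/20    7/4 ]
Row echelon form:
[ 5  0      3  |   -5 ]
[ 0  4    9/5  |   -9 ]
[ 0  0  -7/20  |  7/4 ]
Back-substitution:
w = (7/4) / (-7/20) = -5
v = (-9 - (9/5)*(-5)) / 4 = 0
u = (-5 - (3)*(-5)) / 5 = 2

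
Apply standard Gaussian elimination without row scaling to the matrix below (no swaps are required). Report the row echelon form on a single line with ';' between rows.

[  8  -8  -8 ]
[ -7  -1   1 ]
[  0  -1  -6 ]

REF = [8 -8 -8; 0 -8 -6; 0 0 -21/4]

Forward elimination:
R2 <- R2 - (-7/8)*R1:  [  0  -8  -6 ]
R3 <- R3 - (1/8)*R2:  [     0      0  -21/4 ]
Row echelon form:
[ 8  -8     -8 ]
[ 0  -8     -6 ]
[ 0   0  -21/4 ]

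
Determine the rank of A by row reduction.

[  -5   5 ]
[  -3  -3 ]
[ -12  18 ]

rank(A) = 2

Row reduction:
R2 <- R2 - (3/5)*R1:  [  0  -6 ]
R3 <- R3 - (12/5)*R1:  [ 0  6 ]
R3 <- R3 - (-1)*R2:  [ 0  0 ]
Row echelon form:
[ -5   5 ]
[  0  -6 ]
[  0   0 ]
Nonzero rows / pivot columns: 2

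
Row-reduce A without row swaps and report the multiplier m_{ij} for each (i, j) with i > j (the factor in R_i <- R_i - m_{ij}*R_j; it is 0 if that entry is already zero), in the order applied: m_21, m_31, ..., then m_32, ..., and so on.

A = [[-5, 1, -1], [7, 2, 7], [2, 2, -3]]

multipliers: -7/5, -2/5, 12/17

Forward elimination:
R2 <- R2 - (-7/5)*R1:  [    0  17/5  28/5 ]
R3 <- R3 - (-2/5)*R1:  [     0   12/5  -17/5 ]
R3 <- R3 - (12/17)*R2:  [       0        0  -125/17 ]
Multipliers (in order of application): m_{21} = -7/5, m_{31} = -2/5, m_{32} = 12/17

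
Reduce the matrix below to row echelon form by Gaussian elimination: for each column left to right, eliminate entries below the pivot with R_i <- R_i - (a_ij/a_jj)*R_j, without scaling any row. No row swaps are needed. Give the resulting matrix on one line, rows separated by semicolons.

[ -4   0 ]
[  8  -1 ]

Forward elimination:
R2 <- R2 - (-2)*R1:  [  0  -1 ]
Row echelon form:
[ -4   0 ]
[  0  -1 ]

REF = [-4 0; 0 -1]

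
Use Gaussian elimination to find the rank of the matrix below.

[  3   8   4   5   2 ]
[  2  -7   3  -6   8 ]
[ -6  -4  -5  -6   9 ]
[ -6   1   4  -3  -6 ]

Row reduction:
R2 <- R2 - (2/3)*R1:  [     0  -37/3    1/3  -28/3   20/3 ]
R3 <- R3 - (-2)*R1:  [  0  12   3   4  13 ]
R4 <- R4 - (-2)*R1:  [  0  17  12   7  -2 ]
R3 <- R3 - (-36/37)*R2:  [       0        0   123/37  -188/37   721/37 ]
R4 <- R4 - (-51/37)*R2:  [       0        0   461/37  -217/37   266/37 ]
R4 <- R4 - (461/123)*R3:  [         0          0          0   1621/123  -8099/123 ]
Row echelon form:
[ 3      8       4         5          2 ]
[ 0  -37/3     1/3     -28/3       20/3 ]
[ 0      0  123/37   -188/37     721/37 ]
[ 0      0       0  1621/123  -8099/123 ]
Nonzero rows / pivot columns: 4

rank(A) = 4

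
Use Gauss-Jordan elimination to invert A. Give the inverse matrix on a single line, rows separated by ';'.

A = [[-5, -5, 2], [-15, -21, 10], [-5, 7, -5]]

inverse = [7/6 -11/30 -4/15; -25/6 7/6 2/3; -7 2 1]

Gauss-Jordan on [A | I]:
R1 <- (1/-5)*R1:  [    1     1  -2/5  |  -1/5     0     0 ]
R2 <- R2 - (-15)*R1:  [  0  -6   4  |  -3   1   0 ]
R3 <- R3 - (-5)*R1:  [  0  12  -7  |  -1   0   1 ]
R2 <- (1/-6)*R2:  [    0     1  -2/3  |   1/2  -1/6     0 ]
R1 <- R1 - (1)*R2:  [     1      0   4/15  |  -7/10    1/6      0 ]
R3 <- R3 - (12)*R2:  [  0   0   1  |  -7   2   1 ]
R1 <- R1 - (4/15)*R3:  [      1       0       0  |     7/6  -11/30   -4/15 ]
R2 <- R2 - (-2/3)*R3:  [     0      1      0  |  -25/6    7/6    2/3 ]
Right block of [I | A^{-1}] is the inverse:
[   7/6  -11/30  -4/15 ]
[ -25/6     7/6    2/3 ]
[    -7       2      1 ]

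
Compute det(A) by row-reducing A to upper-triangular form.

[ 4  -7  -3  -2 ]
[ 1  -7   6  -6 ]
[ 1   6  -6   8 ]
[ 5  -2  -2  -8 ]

det(A) = 1328

Forward elimination:
R2 <- R2 - (1/4)*R1:  [     0  -21/4   27/4  -11/2 ]
R3 <- R3 - (1/4)*R1:  [     0   31/4  -21/4   17/2 ]
R4 <- R4 - (5/4)*R1:  [     0   27/4    7/4  -11/2 ]
R3 <- R3 - (-31/21)*R2:  [    0     0  33/7  8/21 ]
R4 <- R4 - (-9/7)*R2:  [     0      0   73/7  -88/7 ]
R4 <- R4 - (73/33)*R3:  [        0         0         0  -1328/99 ]
Upper-triangular form:
[ 4     -7    -3        -2 ]
[ 0  -21/4  27/4     -11/2 ]
[ 0      0  33/7      8/21 ]
[ 0      0     0  -1328/99 ]
det(A) = (-1)^0 * (4) * (-21/4) * (33/7) * (-1328/99) = 1328  (0 row swaps -> sign +1)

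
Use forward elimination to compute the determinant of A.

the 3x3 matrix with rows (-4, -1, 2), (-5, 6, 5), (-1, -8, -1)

det(A) = -34

Forward elimination:
R2 <- R2 - (5/4)*R1:  [    0  29/4   5/2 ]
R3 <- R3 - (1/4)*R1:  [     0  -31/4   -3/2 ]
R3 <- R3 - (-31/29)*R2:  [     0      0  34/29 ]
Upper-triangular form:
[ -4    -1      2 ]
[  0  29/4    5/2 ]
[  0     0  34/29 ]
det(A) = (-1)^0 * (-4) * (29/4) * (34/29) = -34  (0 row swaps -> sign +1)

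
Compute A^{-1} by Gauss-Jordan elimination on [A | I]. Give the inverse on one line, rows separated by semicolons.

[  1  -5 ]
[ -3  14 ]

inverse = [-14 -5; -3 -1]

Gauss-Jordan on [A | I]:
R2 <- R2 - (-3)*R1:  [  0  -1  |   3   1 ]
R2 <- (1/-1)*R2:  [  0   1  |  -3  -1 ]
R1 <- R1 - (-5)*R2:  [   1    0  |  -14   -5 ]
Right block of [I | A^{-1}] is the inverse:
[ -14  -5 ]
[  -3  -1 ]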